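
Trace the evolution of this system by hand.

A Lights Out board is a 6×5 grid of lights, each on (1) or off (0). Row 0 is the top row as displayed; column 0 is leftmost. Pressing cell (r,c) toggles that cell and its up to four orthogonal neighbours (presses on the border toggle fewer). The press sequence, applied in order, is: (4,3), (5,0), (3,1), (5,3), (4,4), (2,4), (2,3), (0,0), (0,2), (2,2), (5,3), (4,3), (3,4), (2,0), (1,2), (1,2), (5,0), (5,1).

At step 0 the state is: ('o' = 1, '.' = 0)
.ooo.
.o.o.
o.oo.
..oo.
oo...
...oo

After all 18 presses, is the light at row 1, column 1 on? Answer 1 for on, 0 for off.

0) .ooo.
.o.o.
o.oo.
..oo.
oo...
...oo
1) .ooo.
.o.o.
o.oo.
..o..
ooooo
....o
2) .ooo.
.o.o.
o.oo.
..o..
.oooo
oo..o
3) .ooo.
.o.o.
oooo.
oo...
..ooo
oo..o
4) .ooo.
.o.o.
oooo.
oo...
..o.o
oooo.
5) .ooo.
.o.o.
oooo.
oo..o
..oo.
ooooo
6) .ooo.
.o.oo
ooo.o
oo...
..oo.
ooooo
7) .ooo.
.o..o
oo.o.
oo.o.
..oo.
ooooo
8) o.oo.
oo..o
oo.o.
oo.o.
..oo.
ooooo
9) oo...
ooo.o
oo.o.
oo.o.
..oo.
ooooo
10) oo...
oo..o
o.o..
oooo.
..oo.
ooooo
11) oo...
oo..o
o.o..
oooo.
..o..
oo...
12) oo...
oo..o
o.o..
ooo..
...oo
oo.o.
13) oo...
oo..o
o.o.o
ooooo
...o.
oo.o.
14) oo...
.o..o
.oo.o
.oooo
...o.
oo.o.
15) ooo..
..ooo
.o..o
.oooo
...o.
oo.o.
16) oo...
.o..o
.oo.o
.oooo
...o.
oo.o.
17) oo...
.o..o
.oo.o
.oooo
o..o.
...o.
18) oo...
.o..o
.oo.o
.oooo
oo.o.
oooo.

1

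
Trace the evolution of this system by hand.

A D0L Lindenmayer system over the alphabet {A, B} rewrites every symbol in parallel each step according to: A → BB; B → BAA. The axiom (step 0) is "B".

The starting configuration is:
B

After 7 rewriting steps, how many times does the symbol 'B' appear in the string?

441

0) B
1) BAA
2) BAABBBB
3) BAABBBBBAABAABAABAA
4) BAABBBBBAABAABAABAABAABBBBBAABBBBBAABBBBBAABBBB
5) BAABBBBBAABAABAABAABAABBBBBAABBBBBAABBBBBAABBBBBAABBBBBAAB…ABAABBBBBAABAABAABAABAABBBBBAABAABAABAABAABBBBBAABAABAABAA  (len 123)
6) BAABBBBBAABAABAABAABAABBBBBAABBBBBAABBBBBAABBBBBAABBBBBAAB…BBBBBAABBBBBAABBBBBAABAABAABAABAABBBBBAABBBBBAABBBBBAABBBB  (len 311)
7) BAABBBBBAABAABAABAABAABBBBBAABBBBBAABBBBBAABBBBBAABBBBBAAB…ABAABBBBBAABAABAABAABAABBBBBAABAABAABAABAABBBBBAABAABAABAA  (len 803)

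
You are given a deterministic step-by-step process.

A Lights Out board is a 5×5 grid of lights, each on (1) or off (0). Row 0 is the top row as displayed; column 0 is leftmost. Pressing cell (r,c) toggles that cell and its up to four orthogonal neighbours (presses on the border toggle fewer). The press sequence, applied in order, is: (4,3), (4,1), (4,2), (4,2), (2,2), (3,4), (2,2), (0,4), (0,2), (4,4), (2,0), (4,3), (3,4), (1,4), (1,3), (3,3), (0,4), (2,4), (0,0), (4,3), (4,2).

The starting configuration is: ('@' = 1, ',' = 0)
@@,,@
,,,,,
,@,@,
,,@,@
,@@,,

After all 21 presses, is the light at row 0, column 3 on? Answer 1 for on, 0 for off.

t=0: @@,,@
,,,,,
,@,@,
,,@,@
,@@,,
t=1: @@,,@
,,,,,
,@,@,
,,@@@
,@,@@
t=2: @@,,@
,,,,,
,@,@,
,@@@@
@,@@@
t=3: @@,,@
,,,,,
,@,@,
,@,@@
@@,,@
t=4: @@,,@
,,,,,
,@,@,
,@@@@
@,@@@
t=5: @@,,@
,,@,,
,,@,,
,@,@@
@,@@@
t=6: @@,,@
,,@,,
,,@,@
,@,,,
@,@@,
t=7: @@,,@
,,,,,
,@,@@
,@@,,
@,@@,
t=8: @@,@,
,,,,@
,@,@@
,@@,,
@,@@,
t=9: @,@,,
,,@,@
,@,@@
,@@,,
@,@@,
t=10: @,@,,
,,@,@
,@,@@
,@@,@
@,@,@
t=11: @,@,,
@,@,@
@,,@@
@@@,@
@,@,@
t=12: @,@,,
@,@,@
@,,@@
@@@@@
@,,@,
t=13: @,@,,
@,@,@
@,,@,
@@@,,
@,,@@
t=14: @,@,@
@,@@,
@,,@@
@@@,,
@,,@@
t=15: @,@@@
@,,,@
@,,,@
@@@,,
@,,@@
t=16: @,@@@
@,,,@
@,,@@
@@,@@
@,,,@
t=17: @,@,,
@,,,,
@,,@@
@@,@@
@,,,@
t=18: @,@,,
@,,,@
@,,,,
@@,@,
@,,,@
t=19: ,@@,,
,,,,@
@,,,,
@@,@,
@,,,@
t=20: ,@@,,
,,,,@
@,,,,
@@,,,
@,@@,
t=21: ,@@,,
,,,,@
@,,,,
@@@,,
@@,,,

0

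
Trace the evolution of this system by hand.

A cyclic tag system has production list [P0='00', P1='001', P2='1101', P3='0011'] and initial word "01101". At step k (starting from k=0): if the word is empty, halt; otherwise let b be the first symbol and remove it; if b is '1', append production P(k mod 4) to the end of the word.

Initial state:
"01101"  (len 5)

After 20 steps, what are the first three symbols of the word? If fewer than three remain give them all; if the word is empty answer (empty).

0) "01101"  (len 5)
1) "1101"  (len 4)
2) "101001"  (len 6)
3) "010011101"  (len 9)
4) "10011101"  (len 8)
5) "001110100"  (len 9)
6) "01110100"  (len 8)
7) "1110100"  (len 7)
8) "1101000011"  (len 10)
9) "10100001100"  (len 11)
10) "0100001100001"  (len 13)
11) "100001100001"  (len 12)
12) "000011000010011"  (len 15)
13) "00011000010011"  (len 14)
14) "0011000010011"  (len 13)
15) "011000010011"  (len 12)
16) "11000010011"  (len 11)
17) "100001001100"  (len 12)
18) "00001001100001"  (len 14)
19) "0001001100001"  (len 13)
20) "001001100001"  (len 12)

001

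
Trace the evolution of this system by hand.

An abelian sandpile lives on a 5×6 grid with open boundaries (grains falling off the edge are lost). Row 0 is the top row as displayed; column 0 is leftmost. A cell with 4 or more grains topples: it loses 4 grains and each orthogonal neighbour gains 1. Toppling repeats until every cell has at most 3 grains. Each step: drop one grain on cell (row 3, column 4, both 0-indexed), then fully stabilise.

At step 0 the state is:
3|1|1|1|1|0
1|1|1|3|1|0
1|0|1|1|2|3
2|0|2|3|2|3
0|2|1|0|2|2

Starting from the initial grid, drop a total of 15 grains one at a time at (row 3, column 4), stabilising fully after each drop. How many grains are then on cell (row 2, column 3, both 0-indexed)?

step 0: 3|1|1|1|1|0
1|1|1|3|1|0
1|0|1|1|2|3
2|0|2|3|2|3
0|2|1|0|2|2
step 1: 3|1|1|1|1|0
1|1|1|3|1|0
1|0|1|1|2|3
2|0|2|3|3|3
0|2|1|0|2|2
step 2: 3|1|1|1|1|0
1|1|1|3|2|1
1|0|1|3|0|1
2|0|3|0|3|1
0|2|1|1|3|3
step 3: 3|1|1|1|1|0
1|1|1|3|2|1
1|0|1|3|1|1
2|0|3|1|1|3
0|2|1|2|1|0
step 4: 3|1|1|1|1|0
1|1|1|3|2|1
1|0|1|3|1|1
2|0|3|1|2|3
0|2|1|2|1|0
step 5: 3|1|1|1|1|0
1|1|1|3|2|1
1|0|1|3|1|1
2|0|3|1|3|3
0|2|1|2|1|0
step 6: 3|1|1|1|1|0
1|1|1|3|2|1
1|0|1|3|2|2
2|0|3|2|1|0
0|2|1|2|2|1
step 7: 3|1|1|1|1|0
1|1|1|3|2|1
1|0|1|3|2|2
2|0|3|2|2|0
0|2|1|2|2|1
step 8: 3|1|1|1|1|0
1|1|1|3|2|1
1|0|1|3|2|2
2|0|3|2|3|0
0|2|1|2|2|1
step 9: 3|1|1|1|1|0
1|1|1|3|2|1
1|0|1|3|3|2
2|0|3|3|0|1
0|2|1|2|3|1
step 10: 3|1|1|1|1|0
1|1|1|3|2|1
1|0|1|3|3|2
2|0|3|3|1|1
0|2|1|2|3|1
step 11: 3|1|1|1|1|0
1|1|1|3|2|1
1|0|1|3|3|2
2|0|3|3|2|1
0|2|1|2|3|1
step 12: 3|1|1|1|1|0
1|1|1|3|2|1
1|0|1|3|3|2
2|0|3|3|3|1
0|2|1|2|3|1
step 13: 3|1|1|2|2|0
1|1|2|1|0|2
1|0|3|2|2|3
2|1|0|3|3|2
0|2|3|0|1|2
step 14: 3|1|1|2|2|0
1|1|2|1|0|2
1|0|3|3|3|3
2|1|1|0|1|3
0|2|3|1|2|2
step 15: 3|1|1|2|2|0
1|1|2|1|0|2
1|0|3|3|3|3
2|1|1|0|2|3
0|2|3|1|2|2

3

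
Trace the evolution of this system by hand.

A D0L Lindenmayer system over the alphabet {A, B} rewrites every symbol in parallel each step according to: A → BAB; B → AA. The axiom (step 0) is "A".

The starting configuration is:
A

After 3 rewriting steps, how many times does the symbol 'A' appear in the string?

9

[0] A
[1] BAB
[2] AABABAA
[3] BABBABAABABAABABBAB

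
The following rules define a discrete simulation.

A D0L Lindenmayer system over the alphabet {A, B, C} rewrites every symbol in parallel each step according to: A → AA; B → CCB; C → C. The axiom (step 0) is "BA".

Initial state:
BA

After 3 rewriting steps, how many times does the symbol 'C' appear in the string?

6

0) BA
1) CCBAA
2) CCCCBAAAA
3) CCCCCCBAAAAAAAA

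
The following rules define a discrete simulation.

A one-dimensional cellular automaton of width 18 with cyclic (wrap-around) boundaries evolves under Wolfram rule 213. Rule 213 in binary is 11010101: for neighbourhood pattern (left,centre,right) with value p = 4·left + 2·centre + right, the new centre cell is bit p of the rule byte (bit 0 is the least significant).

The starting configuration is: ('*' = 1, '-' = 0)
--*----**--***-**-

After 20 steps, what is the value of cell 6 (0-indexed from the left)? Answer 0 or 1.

0) --*----**--***-**-
1) *-****--**--**--**
2) *--****--**--**--*
3) **--****--**--**--
4) -**--****--**--**-
5) --**--****--**--**
6) *--**--****--**--*
7) **--**--****--**--
8) -**--**--****--**-
9) --**--**--****--**
10) *--**--**--****--*
11) **--**--**--****--
12) -**--**--**--****-
13) --**--**--**--****
14) *--**--**--**--***
15) **--**--**--**--**
16) ***--**--**--**--*
17) ****--**--**--**--
18) -****--**--**--**-
19) --****--**--**--**
20) *--****--**--**--*

1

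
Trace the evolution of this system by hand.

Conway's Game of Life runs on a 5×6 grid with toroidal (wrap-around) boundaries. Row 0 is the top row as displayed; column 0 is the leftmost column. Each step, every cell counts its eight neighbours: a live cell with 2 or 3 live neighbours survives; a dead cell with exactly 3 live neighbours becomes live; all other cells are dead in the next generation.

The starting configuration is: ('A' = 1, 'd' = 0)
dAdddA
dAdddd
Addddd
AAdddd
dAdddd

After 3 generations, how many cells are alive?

8

t=0: dAdddA
dAdddd
Addddd
AAdddd
dAdddd
t=1: dAAddd
dAdddd
Addddd
AAdddd
dAAddd
t=2: Addddd
AAAddd
Addddd
AdAddd
dddddd
t=3: Addddd
AddddA
AdAddA
dAdddd
dAdddd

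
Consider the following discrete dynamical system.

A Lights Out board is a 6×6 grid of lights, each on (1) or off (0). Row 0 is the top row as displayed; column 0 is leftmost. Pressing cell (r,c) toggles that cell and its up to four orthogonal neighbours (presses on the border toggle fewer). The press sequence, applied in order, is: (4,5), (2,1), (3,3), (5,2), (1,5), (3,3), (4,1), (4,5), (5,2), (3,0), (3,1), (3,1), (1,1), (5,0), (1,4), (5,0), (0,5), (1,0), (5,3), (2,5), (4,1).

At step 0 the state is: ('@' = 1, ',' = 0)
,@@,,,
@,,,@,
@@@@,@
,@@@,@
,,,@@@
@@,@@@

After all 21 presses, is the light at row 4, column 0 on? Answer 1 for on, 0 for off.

0) ,@@,,,
@,,,@,
@@@@,@
,@@@,@
,,,@@@
@@,@@@
1) ,@@,,,
@,,,@,
@@@@,@
,@@@,,
,,,@,,
@@,@@,
2) ,@@,,,
@@,,@,
,,,@,@
,,@@,,
,,,@,,
@@,@@,
3) ,@@,,,
@@,,@,
,,,,,@
,,,,@,
,,,,,,
@@,@@,
4) ,@@,,,
@@,,@,
,,,,,@
,,,,@,
,,@,,,
@,@,@,
5) ,@@,,@
@@,,,@
,,,,,,
,,,,@,
,,@,,,
@,@,@,
6) ,@@,,@
@@,,,@
,,,@,,
,,@@,,
,,@@,,
@,@,@,
7) ,@@,,@
@@,,,@
,,,@,,
,@@@,,
@@,@,,
@@@,@,
8) ,@@,,@
@@,,,@
,,,@,,
,@@@,@
@@,@@@
@@@,@@
9) ,@@,,@
@@,,,@
,,,@,,
,@@@,@
@@@@@@
@,,@@@
10) ,@@,,@
@@,,,@
@,,@,,
@,@@,@
,@@@@@
@,,@@@
11) ,@@,,@
@@,,,@
@@,@,,
,@,@,@
,,@@@@
@,,@@@
12) ,@@,,@
@@,,,@
@,,@,,
@,@@,@
,@@@@@
@,,@@@
13) ,,@,,@
,,@,,@
@@,@,,
@,@@,@
,@@@@@
@,,@@@
14) ,,@,,@
,,@,,@
@@,@,,
@,@@,@
@@@@@@
,@,@@@
15) ,,@,@@
,,@@@,
@@,@@,
@,@@,@
@@@@@@
,@,@@@
16) ,,@,@@
,,@@@,
@@,@@,
@,@@,@
,@@@@@
@,,@@@
17) ,,@,,,
,,@@@@
@@,@@,
@,@@,@
,@@@@@
@,,@@@
18) @,@,,,
@@@@@@
,@,@@,
@,@@,@
,@@@@@
@,,@@@
19) @,@,,,
@@@@@@
,@,@@,
@,@@,@
,@@,@@
@,@,,@
20) @,@,,,
@@@@@,
,@,@,@
@,@@,,
,@@,@@
@,@,,@
21) @,@,,,
@@@@@,
,@,@,@
@@@@,,
@,,,@@
@@@,,@

1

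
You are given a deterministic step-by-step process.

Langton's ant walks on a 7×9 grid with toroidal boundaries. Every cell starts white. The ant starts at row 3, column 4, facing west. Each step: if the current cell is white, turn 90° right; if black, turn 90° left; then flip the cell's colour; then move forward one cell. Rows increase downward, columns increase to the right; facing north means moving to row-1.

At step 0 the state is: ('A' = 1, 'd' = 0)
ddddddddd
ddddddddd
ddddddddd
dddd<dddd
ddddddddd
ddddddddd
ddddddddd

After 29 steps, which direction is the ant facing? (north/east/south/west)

north

[0] ddddddddd
ddddddddd
ddddddddd
dddd<dddd
ddddddddd
ddddddddd
ddddddddd
[1] ddddddddd
ddddddddd
dddd^dddd
ddddAdddd
ddddddddd
ddddddddd
ddddddddd
[2] ddddddddd
ddddddddd
ddddA>ddd
ddddAdddd
ddddddddd
ddddddddd
ddddddddd
[3] ddddddddd
ddddddddd
ddddAAddd
ddddAvddd
ddddddddd
ddddddddd
ddddddddd
[4] ddddddddd
ddddddddd
ddddAAddd
dddd<Addd
ddddddddd
ddddddddd
ddddddddd
[5] ddddddddd
ddddddddd
ddddAAddd
dddddAddd
ddddvdddd
ddddddddd
ddddddddd
[6] ddddddddd
ddddddddd
ddddAAddd
dddddAddd
ddd<Adddd
ddddddddd
ddddddddd
[7] ddddddddd
ddddddddd
ddddAAddd
ddd^dAddd
dddAAdddd
ddddddddd
ddddddddd
[8] ddddddddd
ddddddddd
ddddAAddd
dddA>Addd
dddAAdddd
ddddddddd
ddddddddd
[9] ddddddddd
ddddddddd
ddddAAddd
dddAAAddd
dddAvdddd
ddddddddd
ddddddddd
[10] ddddddddd
ddddddddd
ddddAAddd
dddAAAddd
dddAd>ddd
ddddddddd
ddddddddd
[11] ddddddddd
ddddddddd
ddddAAddd
dddAAAddd
dddAdAddd
dddddvddd
ddddddddd
[12] ddddddddd
ddddddddd
ddddAAddd
dddAAAddd
dddAdAddd
dddd<Addd
ddddddddd
[13] ddddddddd
ddddddddd
ddddAAddd
dddAAAddd
dddA^Addd
ddddAAddd
ddddddddd
[14] ddddddddd
ddddddddd
ddddAAddd
dddAAAddd
dddAA>ddd
ddddAAddd
ddddddddd
[15] ddddddddd
ddddddddd
ddddAAddd
dddAA^ddd
dddAAdddd
ddddAAddd
ddddddddd
[16] ddddddddd
ddddddddd
ddddAAddd
dddA<dddd
dddAAdddd
ddddAAddd
ddddddddd
[17] ddddddddd
ddddddddd
ddddAAddd
dddAddddd
dddAvdddd
ddddAAddd
ddddddddd
[18] ddddddddd
ddddddddd
ddddAAddd
dddAddddd
dddAd>ddd
ddddAAddd
ddddddddd
[19] ddddddddd
ddddddddd
ddddAAddd
dddAddddd
dddAdAddd
ddddAvddd
ddddddddd
[20] ddddddddd
ddddddddd
ddddAAddd
dddAddddd
dddAdAddd
ddddAd>dd
ddddddddd
[21] ddddddddd
ddddddddd
ddddAAddd
dddAddddd
dddAdAddd
ddddAdAdd
ddddddvdd
[22] ddddddddd
ddddddddd
ddddAAddd
dddAddddd
dddAdAddd
ddddAdAdd
ddddd<Add
[23] ddddddddd
ddddddddd
ddddAAddd
dddAddddd
dddAdAddd
ddddA^Add
dddddAAdd
[24] ddddddddd
ddddddddd
ddddAAddd
dddAddddd
dddAdAddd
ddddAA>dd
dddddAAdd
[25] ddddddddd
ddddddddd
ddddAAddd
dddAddddd
dddAdA^dd
ddddAAddd
dddddAAdd
[26] ddddddddd
ddddddddd
ddddAAddd
dddAddddd
dddAdAA>d
ddddAAddd
dddddAAdd
[27] ddddddddd
ddddddddd
ddddAAddd
dddAddddd
dddAdAAAd
ddddAAdvd
dddddAAdd
[28] ddddddddd
ddddddddd
ddddAAddd
dddAddddd
dddAdAAAd
ddddAA<Ad
dddddAAdd
[29] ddddddddd
ddddddddd
ddddAAddd
dddAddddd
dddAdA^Ad
ddddAAAAd
dddddAAdd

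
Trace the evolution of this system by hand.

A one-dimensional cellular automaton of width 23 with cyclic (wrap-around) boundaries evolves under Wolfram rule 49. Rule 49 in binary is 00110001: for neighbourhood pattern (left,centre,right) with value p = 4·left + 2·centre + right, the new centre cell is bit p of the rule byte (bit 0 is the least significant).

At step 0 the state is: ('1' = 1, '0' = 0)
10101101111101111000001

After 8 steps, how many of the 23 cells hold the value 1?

k=0  10101101111101111000001
k=1  01010010000010000111100
k=2  00101001111001110000011
k=3  10010100000100001111000
k=4  01001011110011100000110
k=5  00100100001000011110001
k=6  10010011100111000001100
k=7  01001000010000111100010
k=8  00100111001110000011001

10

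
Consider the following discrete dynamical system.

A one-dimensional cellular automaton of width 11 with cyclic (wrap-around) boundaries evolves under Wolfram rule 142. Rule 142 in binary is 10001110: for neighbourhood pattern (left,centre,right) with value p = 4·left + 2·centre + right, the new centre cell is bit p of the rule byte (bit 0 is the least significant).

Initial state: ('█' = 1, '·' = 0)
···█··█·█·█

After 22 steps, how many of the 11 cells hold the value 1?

5

gen 0: ···█··█·█·█
gen 1: ··██·██·█·█
gen 2: ·██··█··█·█
gen 3: ·█··██·██·█
gen 4: ·█·██··█··█
gen 5: ·█·█··██·██
gen 6: ·█·█·██··█·
gen 7: ██·█·█··██·
gen 8: █··█·█·██··
gen 9: █·██·█·█··█
gen 10: ··█··█·█·██
gen 11: ·██·██·█·█·
gen 12: ██··█··█·█·
gen 13: █··██·██·█·
gen 14: █·██··█··█·
gen 15: █·█··██·██·
gen 16: █·█·██··█··
gen 17: █·█·█··██·█
gen 18: ··█·█·██··█
gen 19: ·██·█·█··██
gen 20: ·█··█·█·██·
gen 21: ██·██·█·█··
gen 22: █··█··█·█·█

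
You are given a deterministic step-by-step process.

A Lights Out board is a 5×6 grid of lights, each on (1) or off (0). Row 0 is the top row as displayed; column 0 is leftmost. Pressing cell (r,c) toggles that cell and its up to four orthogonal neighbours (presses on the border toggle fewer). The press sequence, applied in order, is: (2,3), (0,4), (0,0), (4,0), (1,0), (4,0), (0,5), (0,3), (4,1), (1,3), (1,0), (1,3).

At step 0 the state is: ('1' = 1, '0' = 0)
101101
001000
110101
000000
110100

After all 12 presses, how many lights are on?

0) 101101
001000
110101
000000
110100
1) 101101
001100
111011
000100
110100
2) 101010
001110
111011
000100
110100
3) 011010
101110
111011
000100
110100
4) 011010
101110
111011
100100
000100
5) 111010
011110
011011
100100
000100
6) 111010
011110
011011
000100
110100
7) 111001
011111
011011
000100
110100
8) 110111
011011
011011
000100
110100
9) 110111
011011
011011
010100
001100
10) 110011
010101
011111
010100
001100
11) 010011
100101
111111
010100
001100
12) 010111
101011
111011
010100
001100

17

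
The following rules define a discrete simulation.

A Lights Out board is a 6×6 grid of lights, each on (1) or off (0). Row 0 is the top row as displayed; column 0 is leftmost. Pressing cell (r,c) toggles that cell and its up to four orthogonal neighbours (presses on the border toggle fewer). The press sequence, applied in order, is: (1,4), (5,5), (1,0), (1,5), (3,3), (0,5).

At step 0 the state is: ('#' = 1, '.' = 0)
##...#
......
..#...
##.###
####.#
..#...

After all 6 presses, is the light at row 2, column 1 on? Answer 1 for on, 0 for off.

k=0  ##...#
......
..#...
##.###
####.#
..#...
k=1  ##..##
...###
..#.#.
##.###
####.#
..#...
k=2  ##..##
...###
..#.#.
##.###
####..
..#.##
k=3  .#..##
##.###
#.#.#.
##.###
####..
..#.##
k=4  .#..#.
##.#..
#.#.##
##.###
####..
..#.##
k=5  .#..#.
##.#..
#.####
###..#
###...
..#.##
k=6  .#...#
##.#.#
#.####
###..#
###...
..#.##

0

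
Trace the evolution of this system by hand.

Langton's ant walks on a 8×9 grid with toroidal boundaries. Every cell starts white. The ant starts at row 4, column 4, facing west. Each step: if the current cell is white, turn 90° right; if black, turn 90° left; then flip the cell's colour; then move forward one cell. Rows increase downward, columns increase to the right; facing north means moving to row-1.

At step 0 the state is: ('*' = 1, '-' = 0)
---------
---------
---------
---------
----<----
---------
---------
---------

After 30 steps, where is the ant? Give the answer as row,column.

5,5

t=0: ---------
---------
---------
---------
----<----
---------
---------
---------
t=1: ---------
---------
---------
----^----
----*----
---------
---------
---------
t=2: ---------
---------
---------
----*>---
----*----
---------
---------
---------
t=3: ---------
---------
---------
----**---
----*v---
---------
---------
---------
t=4: ---------
---------
---------
----**---
----<*---
---------
---------
---------
t=5: ---------
---------
---------
----**---
-----*---
----v----
---------
---------
t=6: ---------
---------
---------
----**---
-----*---
---<*----
---------
---------
t=7: ---------
---------
---------
----**---
---^-*---
---**----
---------
---------
t=8: ---------
---------
---------
----**---
---*>*---
---**----
---------
---------
t=9: ---------
---------
---------
----**---
---***---
---*v----
---------
---------
t=10: ---------
---------
---------
----**---
---***---
---*->---
---------
---------
t=11: ---------
---------
---------
----**---
---***---
---*-*---
-----v---
---------
t=12: ---------
---------
---------
----**---
---***---
---*-*---
----<*---
---------
t=13: ---------
---------
---------
----**---
---***---
---*^*---
----**---
---------
t=14: ---------
---------
---------
----**---
---***---
---**>---
----**---
---------
t=15: ---------
---------
---------
----**---
---**^---
---**----
----**---
---------
t=16: ---------
---------
---------
----**---
---*<----
---**----
----**---
---------
t=17: ---------
---------
---------
----**---
---*-----
---*v----
----**---
---------
t=18: ---------
---------
---------
----**---
---*-----
---*->---
----**---
---------
t=19: ---------
---------
---------
----**---
---*-----
---*-*---
----*v---
---------
t=20: ---------
---------
---------
----**---
---*-----
---*-*---
----*->--
---------
t=21: ---------
---------
---------
----**---
---*-----
---*-*---
----*-*--
------v--
t=22: ---------
---------
---------
----**---
---*-----
---*-*---
----*-*--
-----<*--
t=23: ---------
---------
---------
----**---
---*-----
---*-*---
----*^*--
-----**--
t=24: ---------
---------
---------
----**---
---*-----
---*-*---
----**>--
-----**--
t=25: ---------
---------
---------
----**---
---*-----
---*-*^--
----**---
-----**--
t=26: ---------
---------
---------
----**---
---*-----
---*-**>-
----**---
-----**--
t=27: ---------
---------
---------
----**---
---*-----
---*-***-
----**-v-
-----**--
t=28: ---------
---------
---------
----**---
---*-----
---*-***-
----**<*-
-----**--
t=29: ---------
---------
---------
----**---
---*-----
---*-*^*-
----****-
-----**--
t=30: ---------
---------
---------
----**---
---*-----
---*-<-*-
----****-
-----**--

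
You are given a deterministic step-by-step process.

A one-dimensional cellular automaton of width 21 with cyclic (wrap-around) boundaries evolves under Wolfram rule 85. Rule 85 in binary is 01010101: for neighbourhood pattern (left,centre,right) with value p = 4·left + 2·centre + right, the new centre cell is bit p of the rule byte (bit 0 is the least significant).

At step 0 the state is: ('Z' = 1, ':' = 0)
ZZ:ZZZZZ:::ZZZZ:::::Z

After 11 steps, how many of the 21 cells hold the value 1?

9

gen 0: ZZ:ZZZZZ:::ZZZZ:::::Z
gen 1: :Z:::::ZZZ::::ZZZZZ::
gen 2: :ZZZZZ:::ZZZZ:::::ZZZ
gen 3: :::::ZZZ::::ZZZZZ:::Z
gen 4: ZZZZ:::ZZZZ:::::ZZZ:Z
gen 5: :::ZZZ::::ZZZZZ:::Z::
gen 6: ZZ:::ZZZZ:::::ZZZ:ZZZ
gen 7: :ZZZ::::ZZZZZ:::Z::::
gen 8: :::ZZZZ:::::ZZZ:ZZZZZ
gen 9: ZZ::::ZZZZZ:::Z:::::Z
gen 10: :ZZZZ:::::ZZZ:ZZZZZ::
gen 11: ::::ZZZZZ:::Z:::::ZZZ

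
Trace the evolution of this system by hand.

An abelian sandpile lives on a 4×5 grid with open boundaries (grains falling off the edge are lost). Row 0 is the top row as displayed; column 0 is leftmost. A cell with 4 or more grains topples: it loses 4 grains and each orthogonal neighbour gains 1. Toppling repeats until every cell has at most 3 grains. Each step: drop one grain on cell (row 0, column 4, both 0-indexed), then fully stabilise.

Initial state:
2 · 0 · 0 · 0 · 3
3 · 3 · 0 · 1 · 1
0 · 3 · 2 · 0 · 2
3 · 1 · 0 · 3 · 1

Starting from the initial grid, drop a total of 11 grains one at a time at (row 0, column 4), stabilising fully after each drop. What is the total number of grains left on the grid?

32

0) 2 · 0 · 0 · 0 · 3
3 · 3 · 0 · 1 · 1
0 · 3 · 2 · 0 · 2
3 · 1 · 0 · 3 · 1
1) 2 · 0 · 0 · 1 · 0
3 · 3 · 0 · 1 · 2
0 · 3 · 2 · 0 · 2
3 · 1 · 0 · 3 · 1
2) 2 · 0 · 0 · 1 · 1
3 · 3 · 0 · 1 · 2
0 · 3 · 2 · 0 · 2
3 · 1 · 0 · 3 · 1
3) 2 · 0 · 0 · 1 · 2
3 · 3 · 0 · 1 · 2
0 · 3 · 2 · 0 · 2
3 · 1 · 0 · 3 · 1
4) 2 · 0 · 0 · 1 · 3
3 · 3 · 0 · 1 · 2
0 · 3 · 2 · 0 · 2
3 · 1 · 0 · 3 · 1
5) 2 · 0 · 0 · 2 · 0
3 · 3 · 0 · 1 · 3
0 · 3 · 2 · 0 · 2
3 · 1 · 0 · 3 · 1
6) 2 · 0 · 0 · 2 · 1
3 · 3 · 0 · 1 · 3
0 · 3 · 2 · 0 · 2
3 · 1 · 0 · 3 · 1
7) 2 · 0 · 0 · 2 · 2
3 · 3 · 0 · 1 · 3
0 · 3 · 2 · 0 · 2
3 · 1 · 0 · 3 · 1
8) 2 · 0 · 0 · 2 · 3
3 · 3 · 0 · 1 · 3
0 · 3 · 2 · 0 · 2
3 · 1 · 0 · 3 · 1
9) 2 · 0 · 0 · 3 · 1
3 · 3 · 0 · 2 · 0
0 · 3 · 2 · 0 · 3
3 · 1 · 0 · 3 · 1
10) 2 · 0 · 0 · 3 · 2
3 · 3 · 0 · 2 · 0
0 · 3 · 2 · 0 · 3
3 · 1 · 0 · 3 · 1
11) 2 · 0 · 0 · 3 · 3
3 · 3 · 0 · 2 · 0
0 · 3 · 2 · 0 · 3
3 · 1 · 0 · 3 · 1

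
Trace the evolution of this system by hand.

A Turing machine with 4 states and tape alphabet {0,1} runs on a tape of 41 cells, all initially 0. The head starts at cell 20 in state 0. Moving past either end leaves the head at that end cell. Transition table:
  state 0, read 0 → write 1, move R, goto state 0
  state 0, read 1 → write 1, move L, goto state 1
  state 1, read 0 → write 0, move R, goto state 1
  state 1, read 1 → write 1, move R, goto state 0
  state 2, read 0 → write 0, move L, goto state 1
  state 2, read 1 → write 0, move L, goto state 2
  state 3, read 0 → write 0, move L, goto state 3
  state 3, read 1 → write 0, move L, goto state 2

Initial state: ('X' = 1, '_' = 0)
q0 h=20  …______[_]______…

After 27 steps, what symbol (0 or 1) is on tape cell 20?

1

gen 0: q0 h=20  …______[_]______…
gen 1: q0 h=21  …_____X[_]______…
gen 2: q0 h=22  …____XX[_]______…
gen 3: q0 h=23  …___XXX[_]______…
gen 4: q0 h=24  …__XXXX[_]______…
gen 5: q0 h=25  …_XXXXX[_]______…
gen 6: q0 h=26  …XXXXXX[_]______…
gen 7: q0 h=27  …XXXXXX[_]______…
gen 8: q0 h=28  …XXXXXX[_]______…
gen 9: q0 h=29  …XXXXXX[_]______…
gen 10: q0 h=30  …XXXXXX[_]______…
gen 11: q0 h=31  …XXXXXX[_]______…
gen 12: q0 h=32  …XXXXXX[_]______…
gen 13: q0 h=33  …XXXXXX[_]______…
gen 14: q0 h=34  …XXXXXX[_]______|
gen 15: q0 h=35  …XXXXXX[_]_____|
gen 16: q0 h=36  …XXXXXX[_]____|
gen 17: q0 h=37  …XXXXXX[_]___|
gen 18: q0 h=38  …XXXXXX[_]__|
gen 19: q0 h=39  …XXXXXX[_]_|
gen 20: q0 h=40  …XXXXXX[_]|
gen 21: q0 h=40  …XXXXXX[X]|
gen 22: q1 h=39  …XXXXXX[X]X|
gen 23: q0 h=40  …XXXXXX[X]|
gen 24: q1 h=39  …XXXXXX[X]X|
gen 25: q0 h=40  …XXXXXX[X]|
gen 26: q1 h=39  …XXXXXX[X]X|
gen 27: q0 h=40  …XXXXXX[X]|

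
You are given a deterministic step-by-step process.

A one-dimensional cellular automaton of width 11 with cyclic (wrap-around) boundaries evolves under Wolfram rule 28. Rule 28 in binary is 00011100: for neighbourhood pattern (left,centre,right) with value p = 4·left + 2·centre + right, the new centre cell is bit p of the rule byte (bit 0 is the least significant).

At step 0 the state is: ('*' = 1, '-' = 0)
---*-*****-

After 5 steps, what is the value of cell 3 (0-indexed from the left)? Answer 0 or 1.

1

0) ---*-*****-
1) ---*-*----*
2) *--*-**---*
3) -*-*-*-*--*
4) -*-*-*-**-*
5) -*-*-*-*--*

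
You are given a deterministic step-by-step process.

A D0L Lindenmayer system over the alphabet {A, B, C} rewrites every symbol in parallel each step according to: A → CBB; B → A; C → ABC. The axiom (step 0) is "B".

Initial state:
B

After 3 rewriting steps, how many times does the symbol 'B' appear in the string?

0) B
1) A
2) CBB
3) ABCAA

1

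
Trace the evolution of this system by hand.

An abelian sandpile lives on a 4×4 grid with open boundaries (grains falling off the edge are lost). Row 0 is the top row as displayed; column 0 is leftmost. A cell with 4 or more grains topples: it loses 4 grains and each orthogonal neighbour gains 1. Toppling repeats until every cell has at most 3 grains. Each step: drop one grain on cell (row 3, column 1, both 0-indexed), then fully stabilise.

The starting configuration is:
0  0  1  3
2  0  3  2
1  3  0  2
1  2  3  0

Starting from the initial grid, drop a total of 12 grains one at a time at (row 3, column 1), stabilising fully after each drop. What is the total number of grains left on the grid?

t=0: 0  0  1  3
2  0  3  2
1  3  0  2
1  2  3  0
t=1: 0  0  1  3
2  0  3  2
1  3  0  2
1  3  3  0
t=2: 0  0  1  3
2  1  3  2
2  0  2  2
2  2  0  1
t=3: 0  0  1  3
2  1  3  2
2  0  2  2
2  3  0  1
t=4: 0  0  1  3
2  1  3  2
2  1  2  2
3  0  1  1
t=5: 0  0  1  3
2  1  3  2
2  1  2  2
3  1  1  1
t=6: 0  0  1  3
2  1  3  2
2  1  2  2
3  2  1  1
t=7: 0  0  1  3
2  1  3  2
2  1  2  2
3  3  1  1
t=8: 0  0  1  3
2  1  3  2
3  2  2  2
0  1  2  1
t=9: 0  0  1  3
2  1  3  2
3  2  2  2
0  2  2  1
t=10: 0  0  1  3
2  1  3  2
3  2  2  2
0  3  2  1
t=11: 0  0  1  3
2  1  3  2
3  3  2  2
1  0  3  1
t=12: 0  0  1  3
2  1  3  2
3  3  2  2
1  1  3  1

28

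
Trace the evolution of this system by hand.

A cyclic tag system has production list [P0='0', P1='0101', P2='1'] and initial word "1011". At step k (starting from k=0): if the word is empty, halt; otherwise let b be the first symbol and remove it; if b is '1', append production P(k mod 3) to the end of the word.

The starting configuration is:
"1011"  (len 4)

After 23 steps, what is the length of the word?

[0] "1011"  (len 4)
[1] "0110"  (len 4)
[2] "110"  (len 3)
[3] "101"  (len 3)
[4] "010"  (len 3)
[5] "10"  (len 2)
[6] "01"  (len 2)
[7] "1"  (len 1)
[8] "0101"  (len 4)
[9] "101"  (len 3)
[10] "010"  (len 3)
[11] "10"  (len 2)
[12] "01"  (len 2)
[13] "1"  (len 1)
[14] "0101"  (len 4)
[15] "101"  (len 3)
[16] "010"  (len 3)
[17] "10"  (len 2)
[18] "01"  (len 2)
[19] "1"  (len 1)
[20] "0101"  (len 4)
[21] "101"  (len 3)
[22] "010"  (len 3)
[23] "10"  (len 2)

2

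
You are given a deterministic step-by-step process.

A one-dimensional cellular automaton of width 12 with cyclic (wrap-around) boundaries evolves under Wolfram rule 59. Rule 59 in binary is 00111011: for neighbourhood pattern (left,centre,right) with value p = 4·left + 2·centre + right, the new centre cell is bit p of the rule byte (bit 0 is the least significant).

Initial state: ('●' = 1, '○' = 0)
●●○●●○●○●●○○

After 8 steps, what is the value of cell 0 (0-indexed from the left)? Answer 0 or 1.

gen 0: ●●○●●○●○●●○○
gen 1: ●○●●○●○●●○●●
gen 2: ○●●○●○●●○●●○
gen 3: ●●○●○●●○●●○●
gen 4: ○○●○●●○●●○●●
gen 5: ●●○●●○●●○●●○
gen 6: ●○●●○●●○●●○●
gen 7: ○●●○●●○●●○●●
gen 8: ●●○●●○●●○●●○

1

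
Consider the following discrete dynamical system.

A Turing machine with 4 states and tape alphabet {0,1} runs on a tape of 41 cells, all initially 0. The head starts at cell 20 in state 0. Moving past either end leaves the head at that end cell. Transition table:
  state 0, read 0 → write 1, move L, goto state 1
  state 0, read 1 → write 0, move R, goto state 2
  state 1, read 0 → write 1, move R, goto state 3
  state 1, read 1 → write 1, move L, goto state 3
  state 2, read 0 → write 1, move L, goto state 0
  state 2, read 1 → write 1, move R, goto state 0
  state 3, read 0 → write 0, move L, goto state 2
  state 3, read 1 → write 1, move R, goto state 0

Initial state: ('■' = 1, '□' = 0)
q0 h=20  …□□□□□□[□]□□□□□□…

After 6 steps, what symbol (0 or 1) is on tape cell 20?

1

k=0  q0 h=20  …□□□□□□[□]□□□□□□…
k=1  q1 h=19  …□□□□□□[□]■□□□□□…
k=2  q3 h=20  …□□□□□■[■]□□□□□□…
k=3  q0 h=21  …□□□□■■[□]□□□□□□…
k=4  q1 h=20  …□□□□□■[■]■□□□□□…
k=5  q3 h=19  …□□□□□□[■]■■□□□□…
k=6  q0 h=20  …□□□□□■[■]■□□□□□…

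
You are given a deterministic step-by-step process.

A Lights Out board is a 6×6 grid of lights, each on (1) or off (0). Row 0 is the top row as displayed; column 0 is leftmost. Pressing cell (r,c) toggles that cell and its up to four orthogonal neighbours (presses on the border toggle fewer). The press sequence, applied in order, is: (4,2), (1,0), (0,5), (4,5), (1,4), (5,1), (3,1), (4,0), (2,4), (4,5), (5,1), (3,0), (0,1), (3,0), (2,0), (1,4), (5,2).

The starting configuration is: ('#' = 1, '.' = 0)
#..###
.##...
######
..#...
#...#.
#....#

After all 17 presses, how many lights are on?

[0] #..###
.##...
######
..#...
#...#.
#....#
[1] #..###
.##...
######
......
#####.
#.#..#
[2] ...###
#.#...
.#####
......
#####.
#.#..#
[3] ...#..
#.#..#
.#####
......
#####.
#.#..#
[4] ...#..
#.#..#
.#####
.....#
####.#
#.#...
[5] ...##.
#.###.
.###.#
.....#
####.#
#.#...
[6] ...##.
#.###.
.###.#
.....#
#.##.#
.#....
[7] ...##.
#.###.
..##.#
###..#
####.#
.#....
[8] ...##.
#.###.
..##.#
.##..#
..##.#
##....
[9] ...##.
#.##..
..#.#.
.##.##
..##.#
##....
[10] ...##.
#.##..
..#.#.
.##.#.
..###.
##...#
[11] ...##.
#.##..
..#.#.
.##.#.
.####.
..#..#
[12] ...##.
#.##..
#.#.#.
#.#.#.
#####.
..#..#
[13] #####.
####..
#.#.#.
#.#.#.
#####.
..#..#
[14] #####.
####..
..#.#.
.##.#.
.####.
..#..#
[15] #####.
.###..
###.#.
###.#.
.####.
..#..#
[16] ####..
.##.##
###...
###.#.
.####.
..#..#
[17] ####..
.##.##
###...
###.#.
.#.##.
.#.#.#

21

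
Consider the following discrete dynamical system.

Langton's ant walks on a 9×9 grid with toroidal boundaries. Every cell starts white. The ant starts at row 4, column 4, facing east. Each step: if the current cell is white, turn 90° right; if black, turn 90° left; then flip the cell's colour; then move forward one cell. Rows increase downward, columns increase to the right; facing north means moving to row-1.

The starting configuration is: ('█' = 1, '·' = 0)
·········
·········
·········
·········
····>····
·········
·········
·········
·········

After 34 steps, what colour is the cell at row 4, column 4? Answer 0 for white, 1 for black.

0

[0] ·········
·········
·········
·········
····>····
·········
·········
·········
·········
[1] ·········
·········
·········
·········
····█····
····v····
·········
·········
·········
[2] ·········
·········
·········
·········
····█····
···<█····
·········
·········
·········
[3] ·········
·········
·········
·········
···^█····
···██····
·········
·········
·········
[4] ·········
·········
·········
·········
···█>····
···██····
·········
·········
·········
[5] ·········
·········
·········
····^····
···█·····
···██····
·········
·········
·········
[6] ·········
·········
·········
····█>···
···█·····
···██····
·········
·········
·········
[7] ·········
·········
·········
····██···
···█·v···
···██····
·········
·········
·········
[8] ·········
·········
·········
····██···
···█<█···
···██····
·········
·········
·········
[9] ·········
·········
·········
····^█···
···███···
···██····
·········
·········
·········
[10] ·········
·········
·········
···<·█···
···███···
···██····
·········
·········
·········
[11] ·········
·········
···^·····
···█·█···
···███···
···██····
·········
·········
·········
[12] ·········
·········
···█>····
···█·█···
···███···
···██····
·········
·········
·········
[13] ·········
·········
···██····
···█v█···
···███···
···██····
·········
·········
·········
[14] ·········
·········
···██····
···<██···
···███···
···██····
·········
·········
·········
[15] ·········
·········
···██····
····██···
···v██···
···██····
·········
·········
·········
[16] ·········
·········
···██····
····██···
····>█···
···██····
·········
·········
·········
[17] ·········
·········
···██····
····^█···
·····█···
···██····
·········
·········
·········
[18] ·········
·········
···██····
···<·█···
·····█···
···██····
·········
·········
·········
[19] ·········
·········
···^█····
···█·█···
·····█···
···██····
·········
·········
·········
[20] ·········
·········
··<·█····
···█·█···
·····█···
···██····
·········
·········
·········
[21] ·········
··^······
··█·█····
···█·█···
·····█···
···██····
·········
·········
·········
[22] ·········
··█>·····
··█·█····
···█·█···
·····█···
···██····
·········
·········
·········
[23] ·········
··██·····
··█v█····
···█·█···
·····█···
···██····
·········
·········
·········
[24] ·········
··██·····
··<██····
···█·█···
·····█···
···██····
·········
·········
·········
[25] ·········
··██·····
···██····
··v█·█···
·····█···
···██····
·········
·········
·········
[26] ·········
··██·····
···██····
·<██·█···
·····█···
···██····
·········
·········
·········
[27] ·········
··██·····
·^·██····
·███·█···
·····█···
···██····
·········
·········
·········
[28] ·········
··██·····
·█>██····
·███·█···
·····█···
···██····
·········
·········
·········
[29] ·········
··██·····
·████····
·█v█·█···
·····█···
···██····
·········
·········
·········
[30] ·········
··██·····
·████····
·█·>·█···
·····█···
···██····
·········
·········
·········
[31] ·········
··██·····
·██^█····
·█···█···
·····█···
···██····
·········
·········
·········
[32] ·········
··██·····
·█<·█····
·█···█···
·····█···
···██····
·········
·········
·········
[33] ·········
··██·····
·█··█····
·█v··█···
·····█···
···██····
·········
·········
·········
[34] ·········
··██·····
·█··█····
·<█··█···
·····█···
···██····
·········
·········
·········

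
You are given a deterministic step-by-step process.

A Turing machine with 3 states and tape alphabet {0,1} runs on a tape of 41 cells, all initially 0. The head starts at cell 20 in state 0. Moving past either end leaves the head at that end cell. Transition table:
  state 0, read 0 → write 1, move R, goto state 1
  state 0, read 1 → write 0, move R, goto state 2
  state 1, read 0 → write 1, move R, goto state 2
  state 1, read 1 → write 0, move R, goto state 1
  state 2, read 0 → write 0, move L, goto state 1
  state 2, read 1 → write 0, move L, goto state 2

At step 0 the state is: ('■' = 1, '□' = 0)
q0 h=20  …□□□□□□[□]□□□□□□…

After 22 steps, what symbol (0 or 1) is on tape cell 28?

0

0) q0 h=20  …□□□□□□[□]□□□□□□…
1) q1 h=21  …□□□□□■[□]□□□□□□…
2) q2 h=22  …□□□□■■[□]□□□□□□…
3) q1 h=21  …□□□□□■[■]□□□□□□…
4) q1 h=22  …□□□□■□[□]□□□□□□…
5) q2 h=23  …□□□■□■[□]□□□□□□…
6) q1 h=22  …□□□□■□[■]□□□□□□…
7) q1 h=23  …□□□■□□[□]□□□□□□…
8) q2 h=24  …□□■□□■[□]□□□□□□…
9) q1 h=23  …□□□■□□[■]□□□□□□…
10) q1 h=24  …□□■□□□[□]□□□□□□…
11) q2 h=25  …□■□□□■[□]□□□□□□…
12) q1 h=24  …□□■□□□[■]□□□□□□…
13) q1 h=25  …□■□□□□[□]□□□□□□…
14) q2 h=26  …■□□□□■[□]□□□□□□…
15) q1 h=25  …□■□□□□[■]□□□□□□…
16) q1 h=26  …■□□□□□[□]□□□□□□…
17) q2 h=27  …□□□□□■[□]□□□□□□…
18) q1 h=26  …■□□□□□[■]□□□□□□…
19) q1 h=27  …□□□□□□[□]□□□□□□…
20) q2 h=28  …□□□□□■[□]□□□□□□…
21) q1 h=27  …□□□□□□[■]□□□□□□…
22) q1 h=28  …□□□□□□[□]□□□□□□…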